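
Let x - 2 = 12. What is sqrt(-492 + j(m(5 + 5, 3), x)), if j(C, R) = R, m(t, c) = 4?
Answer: I*sqrt(478) ≈ 21.863*I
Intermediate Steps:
x = 14 (x = 2 + 12 = 14)
sqrt(-492 + j(m(5 + 5, 3), x)) = sqrt(-492 + 14) = sqrt(-478) = I*sqrt(478)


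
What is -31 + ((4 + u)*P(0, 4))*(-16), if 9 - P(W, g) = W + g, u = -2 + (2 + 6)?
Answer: -831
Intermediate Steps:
u = 6 (u = -2 + 8 = 6)
P(W, g) = 9 - W - g (P(W, g) = 9 - (W + g) = 9 + (-W - g) = 9 - W - g)
-31 + ((4 + u)*P(0, 4))*(-16) = -31 + ((4 + 6)*(9 - 1*0 - 1*4))*(-16) = -31 + (10*(9 + 0 - 4))*(-16) = -31 + (10*5)*(-16) = -31 + 50*(-16) = -31 - 800 = -831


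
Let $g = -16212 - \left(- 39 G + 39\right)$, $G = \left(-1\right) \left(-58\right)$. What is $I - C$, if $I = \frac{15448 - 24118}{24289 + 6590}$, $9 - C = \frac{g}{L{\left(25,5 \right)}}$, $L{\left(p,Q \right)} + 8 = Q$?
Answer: $\frac{47900732}{10293} \approx 4653.7$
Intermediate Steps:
$L{\left(p,Q \right)} = -8 + Q$
$G = 58$
$g = -13989$ ($g = -16212 - \left(\left(-39\right) 58 + 39\right) = -16212 - \left(-2262 + 39\right) = -16212 - -2223 = -16212 + 2223 = -13989$)
$C = -4654$ ($C = 9 - - \frac{13989}{-8 + 5} = 9 - - \frac{13989}{-3} = 9 - \left(-13989\right) \left(- \frac{1}{3}\right) = 9 - 4663 = -4654$)
$I = - \frac{2890}{10293}$ ($I = - \frac{8670}{30879} = \left(-8670\right) \frac{1}{30879} = - \frac{2890}{10293} \approx -0.28077$)
$I - C = - \frac{2890}{10293} - -4654 = - \frac{2890}{10293} + 4654 = \frac{47900732}{10293}$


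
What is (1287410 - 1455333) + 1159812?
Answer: 991889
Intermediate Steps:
(1287410 - 1455333) + 1159812 = -167923 + 1159812 = 991889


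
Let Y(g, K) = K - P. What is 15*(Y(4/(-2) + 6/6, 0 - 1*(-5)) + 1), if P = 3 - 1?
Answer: 60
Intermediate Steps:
P = 2
Y(g, K) = -2 + K (Y(g, K) = K - 1*2 = K - 2 = -2 + K)
15*(Y(4/(-2) + 6/6, 0 - 1*(-5)) + 1) = 15*((-2 + (0 - 1*(-5))) + 1) = 15*((-2 + (0 + 5)) + 1) = 15*((-2 + 5) + 1) = 15*(3 + 1) = 15*4 = 60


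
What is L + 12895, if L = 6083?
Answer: 18978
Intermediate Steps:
L + 12895 = 6083 + 12895 = 18978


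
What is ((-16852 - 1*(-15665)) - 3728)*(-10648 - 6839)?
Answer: 85948605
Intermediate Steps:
((-16852 - 1*(-15665)) - 3728)*(-10648 - 6839) = ((-16852 + 15665) - 3728)*(-17487) = (-1187 - 3728)*(-17487) = -4915*(-17487) = 85948605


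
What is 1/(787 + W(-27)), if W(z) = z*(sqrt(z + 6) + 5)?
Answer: 652/440413 + 27*I*sqrt(21)/440413 ≈ 0.0014804 + 0.00028094*I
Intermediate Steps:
W(z) = z*(5 + sqrt(6 + z)) (W(z) = z*(sqrt(6 + z) + 5) = z*(5 + sqrt(6 + z)))
1/(787 + W(-27)) = 1/(787 - 27*(5 + sqrt(6 - 27))) = 1/(787 - 27*(5 + sqrt(-21))) = 1/(787 - 27*(5 + I*sqrt(21))) = 1/(787 + (-135 - 27*I*sqrt(21))) = 1/(652 - 27*I*sqrt(21))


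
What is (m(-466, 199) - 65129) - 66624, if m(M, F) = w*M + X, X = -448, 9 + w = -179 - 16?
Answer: -37137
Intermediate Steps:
w = -204 (w = -9 + (-179 - 16) = -9 - 195 = -204)
m(M, F) = -448 - 204*M (m(M, F) = -204*M - 448 = -448 - 204*M)
(m(-466, 199) - 65129) - 66624 = ((-448 - 204*(-466)) - 65129) - 66624 = ((-448 + 95064) - 65129) - 66624 = (94616 - 65129) - 66624 = 29487 - 66624 = -37137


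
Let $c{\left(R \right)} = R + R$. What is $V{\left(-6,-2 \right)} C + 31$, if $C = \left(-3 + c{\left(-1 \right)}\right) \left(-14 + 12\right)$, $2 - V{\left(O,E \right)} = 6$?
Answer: $-9$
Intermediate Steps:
$V{\left(O,E \right)} = -4$ ($V{\left(O,E \right)} = 2 - 6 = -4$)
$c{\left(R \right)} = 2 R$
$C = 10$ ($C = \left(-3 + 2 \left(-1\right)\right) \left(-14 + 12\right) = \left(-3 - 2\right) \left(-2\right) = \left(-5\right) \left(-2\right) = 10$)
$V{\left(-6,-2 \right)} C + 31 = \left(-4\right) 10 + 31 = -40 + 31 = -9$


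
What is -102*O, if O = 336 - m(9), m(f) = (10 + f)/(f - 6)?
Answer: -33626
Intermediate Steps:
m(f) = (10 + f)/(-6 + f)
O = 989/3 (O = 336 - (10 + 9)/(-6 + 9) = 336 - 19/3 = 989/3 ≈ 329.67)
-102*O = -102*989/3 = -33626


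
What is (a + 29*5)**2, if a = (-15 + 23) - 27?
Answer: 15876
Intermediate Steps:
a = -19 (a = 8 - 27 = -19)
(a + 29*5)**2 = (-19 + 29*5)**2 = (-19 + 145)**2 = 126**2 = 15876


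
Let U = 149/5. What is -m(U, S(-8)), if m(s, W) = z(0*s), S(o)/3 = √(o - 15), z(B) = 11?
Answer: -11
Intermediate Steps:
U = 149/5 (U = 149*(⅕) = 149/5 ≈ 29.800)
S(o) = 3*√(-15 + o) (S(o) = 3*√(o - 15) = 3*√(-15 + o))
m(s, W) = 11
-m(U, S(-8)) = -1*11 = -11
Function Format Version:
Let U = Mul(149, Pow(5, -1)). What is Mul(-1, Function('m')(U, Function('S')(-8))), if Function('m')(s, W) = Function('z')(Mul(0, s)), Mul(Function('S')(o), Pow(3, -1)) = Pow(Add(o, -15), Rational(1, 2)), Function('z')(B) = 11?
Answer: -11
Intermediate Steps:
U = Rational(149, 5) (U = Mul(149, Rational(1, 5)) = Rational(149, 5) ≈ 29.800)
Function('S')(o) = Mul(3, Pow(Add(-15, o), Rational(1, 2))) (Function('S')(o) = Mul(3, Pow(Add(o, -15), Rational(1, 2))) = Mul(3, Pow(Add(-15, o), Rational(1, 2))))
Function('m')(s, W) = 11
Mul(-1, Function('m')(U, Function('S')(-8))) = Mul(-1, 11) = -11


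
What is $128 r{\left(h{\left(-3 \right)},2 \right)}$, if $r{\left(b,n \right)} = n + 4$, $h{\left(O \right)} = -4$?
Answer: $768$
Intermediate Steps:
$r{\left(b,n \right)} = 4 + n$
$128 r{\left(h{\left(-3 \right)},2 \right)} = 128 \left(4 + 2\right) = 128 \cdot 6 = 768$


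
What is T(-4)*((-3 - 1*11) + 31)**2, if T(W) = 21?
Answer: 6069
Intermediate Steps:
T(-4)*((-3 - 1*11) + 31)**2 = 21*((-3 - 1*11) + 31)**2 = 21*((-3 - 11) + 31)**2 = 21*(-14 + 31)**2 = 21*17**2 = 21*289 = 6069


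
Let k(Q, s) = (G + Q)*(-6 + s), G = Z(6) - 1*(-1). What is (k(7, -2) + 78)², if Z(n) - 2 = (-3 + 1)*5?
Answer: 6084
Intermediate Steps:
Z(n) = -8 (Z(n) = 2 + (-3 + 1)*5 = 2 - 2*5 = 2 - 10 = -8)
G = -7 (G = -8 - 1*(-1) = -8 + 1 = -7)
k(Q, s) = (-7 + Q)*(-6 + s)
(k(7, -2) + 78)² = ((42 - 7*(-2) - 6*7 + 7*(-2)) + 78)² = ((42 + 14 - 42 - 14) + 78)² = (0 + 78)² = 78² = 6084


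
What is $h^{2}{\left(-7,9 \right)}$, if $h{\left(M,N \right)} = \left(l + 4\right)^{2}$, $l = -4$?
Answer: $0$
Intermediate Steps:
$h{\left(M,N \right)} = 0$ ($h{\left(M,N \right)} = \left(-4 + 4\right)^{2} = 0^{2} = 0$)
$h^{2}{\left(-7,9 \right)} = 0^{2} = 0$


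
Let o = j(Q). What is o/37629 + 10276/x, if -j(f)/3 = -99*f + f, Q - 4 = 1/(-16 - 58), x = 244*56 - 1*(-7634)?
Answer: 2538430853/4942105059 ≈ 0.51363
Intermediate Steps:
x = 21298 (x = 13664 + 7634 = 21298)
Q = 295/74 (Q = 4 + 1/(-16 - 58) = 4 + 1/(-74) = 4 - 1/74 = 295/74 ≈ 3.9865)
j(f) = 294*f (j(f) = -3*(-99*f + f) = -(-294)*f = 294*f)
o = 43365/37 (o = 294*(295/74) = 43365/37 ≈ 1172.0)
o/37629 + 10276/x = (43365/37)/37629 + 10276/21298 = (43365/37)*(1/37629) + 10276*(1/21298) = 14455/464091 + 5138/10649 = 2538430853/4942105059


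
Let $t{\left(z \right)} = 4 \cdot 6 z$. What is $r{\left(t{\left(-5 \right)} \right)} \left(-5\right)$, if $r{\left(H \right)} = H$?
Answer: $600$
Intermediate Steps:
$t{\left(z \right)} = 24 z$
$r{\left(t{\left(-5 \right)} \right)} \left(-5\right) = 24 \left(-5\right) \left(-5\right) = \left(-120\right) \left(-5\right) = 600$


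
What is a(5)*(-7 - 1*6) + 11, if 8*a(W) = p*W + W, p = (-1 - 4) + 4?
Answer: 11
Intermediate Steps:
p = -1 (p = -5 + 4 = -1)
a(W) = 0 (a(W) = (-W + W)/8 = (⅛)*0 = 0)
a(5)*(-7 - 1*6) + 11 = 0*(-7 - 1*6) + 11 = 0*(-7 - 6) + 11 = 0*(-13) + 11 = 0 + 11 = 11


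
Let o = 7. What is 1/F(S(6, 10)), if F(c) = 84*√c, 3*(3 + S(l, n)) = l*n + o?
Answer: √174/4872 ≈ 0.0027075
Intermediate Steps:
S(l, n) = -⅔ + l*n/3 (S(l, n) = -3 + (l*n + 7)/3 = -3 + (7 + l*n)/3 = -3 + (7/3 + l*n/3) = -⅔ + l*n/3)
1/F(S(6, 10)) = 1/(84*√(-⅔ + (⅓)*6*10)) = 1/(84*√(-⅔ + 20)) = 1/(84*√(58/3)) = 1/(84*(√174/3)) = 1/(28*√174) = √174/4872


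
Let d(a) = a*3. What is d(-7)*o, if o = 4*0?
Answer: 0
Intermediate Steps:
d(a) = 3*a
o = 0
d(-7)*o = (3*(-7))*0 = -21*0 = 0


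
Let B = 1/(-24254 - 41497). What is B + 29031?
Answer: 1908817280/65751 ≈ 29031.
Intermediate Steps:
B = -1/65751 (B = 1/(-65751) = -1/65751 ≈ -1.5209e-5)
B + 29031 = -1/65751 + 29031 = 1908817280/65751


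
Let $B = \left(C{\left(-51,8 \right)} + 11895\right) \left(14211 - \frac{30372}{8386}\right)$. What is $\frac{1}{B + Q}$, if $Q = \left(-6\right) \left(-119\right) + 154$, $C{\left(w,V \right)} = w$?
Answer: $\frac{599}{100795560536} \approx 5.9427 \cdot 10^{-9}$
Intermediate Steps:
$B = \frac{100795040604}{599}$ ($B = \left(-51 + 11895\right) \left(14211 - \frac{30372}{8386}\right) = 11844 \left(14211 - \frac{15186}{4193}\right) = 11844 \cdot \frac{59571537}{4193} = \frac{100795040604}{599} \approx 1.6827 \cdot 10^{8}$)
$Q = 868$ ($Q = 714 + 154 = 868$)
$\frac{1}{B + Q} = \frac{1}{\frac{100795040604}{599} + 868} = \frac{1}{\frac{100795560536}{599}} = \frac{599}{100795560536}$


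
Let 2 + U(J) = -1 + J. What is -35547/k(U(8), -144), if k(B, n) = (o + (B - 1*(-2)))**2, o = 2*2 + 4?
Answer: -11849/75 ≈ -157.99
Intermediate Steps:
o = 8 (o = 4 + 4 = 8)
U(J) = -3 + J (U(J) = -2 + (-1 + J) = -3 + J)
k(B, n) = (10 + B)**2 (k(B, n) = (8 + (B - 1*(-2)))**2 = (8 + (B + 2))**2 = (8 + (2 + B))**2 = (10 + B)**2)
-35547/k(U(8), -144) = -35547/(10 + (-3 + 8))**2 = -35547/(10 + 5)**2 = -35547/(15**2) = -35547/225 = -35547*1/225 = -11849/75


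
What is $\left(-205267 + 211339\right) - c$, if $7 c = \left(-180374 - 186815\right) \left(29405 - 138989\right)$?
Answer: $- \frac{40237996872}{7} \approx -5.7483 \cdot 10^{9}$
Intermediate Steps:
$c = \frac{40238039376}{7}$ ($c = \frac{\left(-180374 - 186815\right) \left(29405 - 138989\right)}{7} = \frac{\left(-367189\right) \left(-109584\right)}{7} = \frac{1}{7} \cdot 40238039376 = \frac{40238039376}{7} \approx 5.7483 \cdot 10^{9}$)
$\left(-205267 + 211339\right) - c = \left(-205267 + 211339\right) - \frac{40238039376}{7} = 6072 - \frac{40238039376}{7} = - \frac{40237996872}{7}$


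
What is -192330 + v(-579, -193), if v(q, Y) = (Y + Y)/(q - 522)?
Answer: -211754944/1101 ≈ -1.9233e+5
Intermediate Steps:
v(q, Y) = 2*Y/(-522 + q) (v(q, Y) = (2*Y)/(-522 + q) = 2*Y/(-522 + q))
-192330 + v(-579, -193) = -192330 + 2*(-193)/(-522 - 579) = -192330 + 2*(-193)/(-1101) = -192330 + 2*(-193)*(-1/1101) = -192330 + 386/1101 = -211754944/1101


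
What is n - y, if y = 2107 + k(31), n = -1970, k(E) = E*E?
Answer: -5038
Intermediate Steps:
k(E) = E²
y = 3068 (y = 2107 + 31² = 2107 + 961 = 3068)
n - y = -1970 - 1*3068 = -1970 - 3068 = -5038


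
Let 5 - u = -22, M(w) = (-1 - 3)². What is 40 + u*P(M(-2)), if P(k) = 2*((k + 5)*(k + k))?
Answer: 36328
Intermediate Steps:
M(w) = 16 (M(w) = (-4)² = 16)
u = 27 (u = 5 - 1*(-22) = 5 + 22 = 27)
P(k) = 4*k*(5 + k) (P(k) = 2*((5 + k)*(2*k)) = 2*(2*k*(5 + k)) = 4*k*(5 + k))
40 + u*P(M(-2)) = 40 + 27*(4*16*(5 + 16)) = 40 + 27*(4*16*21) = 40 + 27*1344 = 40 + 36288 = 36328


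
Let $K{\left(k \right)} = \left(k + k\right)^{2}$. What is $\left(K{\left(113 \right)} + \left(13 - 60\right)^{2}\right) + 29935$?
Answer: $83220$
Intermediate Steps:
$K{\left(k \right)} = 4 k^{2}$ ($K{\left(k \right)} = \left(2 k\right)^{2} = 4 k^{2}$)
$\left(K{\left(113 \right)} + \left(13 - 60\right)^{2}\right) + 29935 = \left(4 \cdot 113^{2} + \left(13 - 60\right)^{2}\right) + 29935 = \left(4 \cdot 12769 + \left(-47\right)^{2}\right) + 29935 = \left(51076 + 2209\right) + 29935 = 53285 + 29935 = 83220$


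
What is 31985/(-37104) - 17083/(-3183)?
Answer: 177346459/39367344 ≈ 4.5049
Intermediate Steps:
31985/(-37104) - 17083/(-3183) = 31985*(-1/37104) - 17083*(-1/3183) = -31985/37104 + 17083/3183 = 177346459/39367344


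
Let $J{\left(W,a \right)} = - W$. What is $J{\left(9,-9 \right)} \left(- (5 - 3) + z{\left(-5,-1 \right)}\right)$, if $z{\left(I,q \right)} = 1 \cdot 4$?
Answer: $-18$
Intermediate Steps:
$z{\left(I,q \right)} = 4$
$J{\left(9,-9 \right)} \left(- (5 - 3) + z{\left(-5,-1 \right)}\right) = \left(-1\right) 9 \left(- (5 - 3) + 4\right) = - 9 \left(\left(-1\right) 2 + 4\right) = - 9 \left(-2 + 4\right) = \left(-9\right) 2 = -18$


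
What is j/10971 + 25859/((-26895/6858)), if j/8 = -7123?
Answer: -649046979014/98355015 ≈ -6599.0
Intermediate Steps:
j = -56984 (j = 8*(-7123) = -56984)
j/10971 + 25859/((-26895/6858)) = -56984/10971 + 25859/((-26895/6858)) = -56984*1/10971 + 25859/((-26895*1/6858)) = -56984/10971 + 25859/(-8965/2286) = -56984/10971 + 25859*(-2286/8965) = -56984/10971 - 59113674/8965 = -649046979014/98355015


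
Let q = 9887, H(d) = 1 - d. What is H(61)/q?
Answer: -60/9887 ≈ -0.0060686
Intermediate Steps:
H(61)/q = (1 - 1*61)/9887 = (1 - 61)*(1/9887) = -60*1/9887 = -60/9887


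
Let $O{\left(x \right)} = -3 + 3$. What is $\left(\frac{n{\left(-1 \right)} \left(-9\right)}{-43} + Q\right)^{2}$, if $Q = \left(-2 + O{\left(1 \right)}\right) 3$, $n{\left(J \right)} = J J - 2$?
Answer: $\frac{71289}{1849} \approx 38.555$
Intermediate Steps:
$O{\left(x \right)} = 0$
$n{\left(J \right)} = -2 + J^{2}$ ($n{\left(J \right)} = J^{2} - 2 = -2 + J^{2}$)
$Q = -6$ ($Q = \left(-2 + 0\right) 3 = \left(-2\right) 3 = -6$)
$\left(\frac{n{\left(-1 \right)} \left(-9\right)}{-43} + Q\right)^{2} = \left(\frac{\left(-2 + \left(-1\right)^{2}\right) \left(-9\right)}{-43} - 6\right)^{2} = \left(\left(-2 + 1\right) \left(-9\right) \left(- \frac{1}{43}\right) - 6\right)^{2} = \left(\left(-1\right) \left(-9\right) \left(- \frac{1}{43}\right) - 6\right)^{2} = \left(9 \left(- \frac{1}{43}\right) - 6\right)^{2} = \left(- \frac{9}{43} - 6\right)^{2} = \left(- \frac{267}{43}\right)^{2} = \frac{71289}{1849}$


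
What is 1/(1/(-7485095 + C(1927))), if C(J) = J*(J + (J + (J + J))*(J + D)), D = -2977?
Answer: -11700758116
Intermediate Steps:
C(J) = J*(J + 3*J*(-2977 + J)) (C(J) = J*(J + (J + (J + J))*(J - 2977)) = J*(J + (J + 2*J)*(-2977 + J)) = J*(J + (3*J)*(-2977 + J)) = J*(J + 3*J*(-2977 + J)))
1/(1/(-7485095 + C(1927))) = 1/(1/(-7485095 + 1927²*(-8930 + 3*1927))) = 1/(1/(-7485095 + 3713329*(-8930 + 5781))) = 1/(1/(-7485095 + 3713329*(-3149))) = 1/(1/(-7485095 - 11693273021)) = 1/(1/(-11700758116)) = 1/(-1/11700758116) = -11700758116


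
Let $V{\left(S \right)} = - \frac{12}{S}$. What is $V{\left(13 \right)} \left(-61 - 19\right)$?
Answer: $\frac{960}{13} \approx 73.846$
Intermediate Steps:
$V{\left(13 \right)} \left(-61 - 19\right) = - \frac{12}{13} \left(-61 - 19\right) = \left(-12\right) \frac{1}{13} \left(-80\right) = \left(- \frac{12}{13}\right) \left(-80\right) = \frac{960}{13}$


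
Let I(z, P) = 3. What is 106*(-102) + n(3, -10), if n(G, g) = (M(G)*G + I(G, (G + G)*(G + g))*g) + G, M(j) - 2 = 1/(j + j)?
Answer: -21665/2 ≈ -10833.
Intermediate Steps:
M(j) = 2 + 1/(2*j) (M(j) = 2 + 1/(j + j) = 2 + 1/(2*j))
n(G, g) = G + 3*g + G*(2 + 1/(2*G)) (n(G, g) = ((2 + 1/(2*G))*G + 3*g) + G = (G*(2 + 1/(2*G)) + 3*g) + G = (3*g + G*(2 + 1/(2*G))) + G = G + 3*g + G*(2 + 1/(2*G)))
106*(-102) + n(3, -10) = 106*(-102) + (½ + 3*3 + 3*(-10)) = -10812 + (½ + 9 - 30) = -10812 - 41/2 = -21665/2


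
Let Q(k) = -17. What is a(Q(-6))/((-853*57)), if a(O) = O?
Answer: 17/48621 ≈ 0.00034964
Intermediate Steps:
a(Q(-6))/((-853*57)) = -17/((-853*57)) = -17/(-48621) = -17*(-1/48621) = 17/48621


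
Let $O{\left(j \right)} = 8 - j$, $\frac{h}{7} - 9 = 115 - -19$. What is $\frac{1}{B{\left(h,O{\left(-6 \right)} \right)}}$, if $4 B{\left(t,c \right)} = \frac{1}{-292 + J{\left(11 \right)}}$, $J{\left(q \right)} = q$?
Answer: $-1124$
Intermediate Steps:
$h = 1001$ ($h = 63 + 7 \left(115 - -19\right) = 63 + 7 \left(115 + 19\right) = 63 + 7 \cdot 134 = 63 + 938 = 1001$)
$B{\left(t,c \right)} = - \frac{1}{1124}$ ($B{\left(t,c \right)} = \frac{1}{4 \left(-292 + 11\right)} = \frac{1}{4 \left(-281\right)} = \frac{1}{4} \left(- \frac{1}{281}\right) = - \frac{1}{1124}$)
$\frac{1}{B{\left(h,O{\left(-6 \right)} \right)}} = \frac{1}{- \frac{1}{1124}} = -1124$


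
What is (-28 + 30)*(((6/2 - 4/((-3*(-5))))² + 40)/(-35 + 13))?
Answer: -971/225 ≈ -4.3156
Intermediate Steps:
(-28 + 30)*(((6/2 - 4/((-3*(-5))))² + 40)/(-35 + 13)) = 2*(((6*(½) - 4/15)² + 40)/(-22)) = 2*(((3 - 4*1/15)² + 40)*(-1/22)) = 2*(((3 - 4/15)² + 40)*(-1/22)) = 2*(((41/15)² + 40)*(-1/22)) = 2*((1681/225 + 40)*(-1/22)) = 2*((10681/225)*(-1/22)) = 2*(-971/450) = -971/225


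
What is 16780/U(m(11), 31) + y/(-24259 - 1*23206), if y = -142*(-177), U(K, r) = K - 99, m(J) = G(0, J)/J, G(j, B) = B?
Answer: -399462916/2325785 ≈ -171.75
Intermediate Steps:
m(J) = 1 (m(J) = J/J = 1)
U(K, r) = -99 + K
y = 25134
16780/U(m(11), 31) + y/(-24259 - 1*23206) = 16780/(-99 + 1) + 25134/(-24259 - 1*23206) = 16780/(-98) + 25134/(-24259 - 23206) = 16780*(-1/98) + 25134/(-47465) = -8390/49 + 25134*(-1/47465) = -8390/49 - 25134/47465 = -399462916/2325785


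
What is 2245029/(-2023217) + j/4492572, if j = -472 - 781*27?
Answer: -1447081851413/1298492577732 ≈ -1.1144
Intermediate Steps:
j = -21559 (j = -472 - 21087 = -21559)
2245029/(-2023217) + j/4492572 = 2245029/(-2023217) - 21559/4492572 = 2245029*(-1/2023217) - 21559*1/4492572 = -2245029/2023217 - 21559/4492572 = -1447081851413/1298492577732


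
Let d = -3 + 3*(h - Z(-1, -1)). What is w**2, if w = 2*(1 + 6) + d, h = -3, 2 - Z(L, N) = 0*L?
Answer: 16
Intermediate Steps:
Z(L, N) = 2 (Z(L, N) = 2 - 0*L = 2 - 1*0 = 2 + 0 = 2)
d = -18 (d = -3 + 3*(-3 - 1*2) = -3 + 3*(-3 - 2) = -3 + 3*(-5) = -3 - 15 = -18)
w = -4 (w = 2*(1 + 6) - 18 = 2*7 - 18 = 14 - 18 = -4)
w**2 = (-4)**2 = 16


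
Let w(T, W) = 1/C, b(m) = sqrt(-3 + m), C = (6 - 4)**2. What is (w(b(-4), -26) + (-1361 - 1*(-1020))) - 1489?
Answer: -7319/4 ≈ -1829.8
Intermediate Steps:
C = 4 (C = 2**2 = 4)
w(T, W) = 1/4
(w(b(-4), -26) + (-1361 - 1*(-1020))) - 1489 = (1/4 + (-1361 - 1*(-1020))) - 1489 = (1/4 + (-1361 + 1020)) - 1489 = (1/4 - 341) - 1489 = -1363/4 - 1489 = -7319/4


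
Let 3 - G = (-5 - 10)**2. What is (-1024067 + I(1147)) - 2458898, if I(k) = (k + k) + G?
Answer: -3480893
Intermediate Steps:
G = -222 (G = 3 - (-5 - 10)**2 = 3 - 1*(-15)**2 = 3 - 1*225 = 3 - 225 = -222)
I(k) = -222 + 2*k (I(k) = (k + k) - 222 = 2*k - 222 = -222 + 2*k)
(-1024067 + I(1147)) - 2458898 = (-1024067 + (-222 + 2*1147)) - 2458898 = (-1024067 + (-222 + 2294)) - 2458898 = (-1024067 + 2072) - 2458898 = -1021995 - 2458898 = -3480893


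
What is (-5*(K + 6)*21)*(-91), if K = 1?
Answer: 66885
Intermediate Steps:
(-5*(K + 6)*21)*(-91) = (-5*(1 + 6)*21)*(-91) = (-5*7*21)*(-91) = -35*21*(-91) = -735*(-91) = 66885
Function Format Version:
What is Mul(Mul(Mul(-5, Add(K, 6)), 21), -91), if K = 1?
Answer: 66885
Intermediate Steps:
Mul(Mul(Mul(-5, Add(K, 6)), 21), -91) = Mul(Mul(Mul(-5, Add(1, 6)), 21), -91) = Mul(Mul(Mul(-5, 7), 21), -91) = Mul(Mul(-35, 21), -91) = Mul(-735, -91) = 66885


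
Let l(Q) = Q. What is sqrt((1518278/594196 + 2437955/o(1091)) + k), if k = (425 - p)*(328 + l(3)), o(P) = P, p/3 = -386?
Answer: sqrt(55285111223100409002854)/324133918 ≈ 725.40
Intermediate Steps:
p = -1158 (p = 3*(-386) = -1158)
k = 523973 (k = (425 - 1*(-1158))*(328 + 3) = (425 + 1158)*331 = 1583*331 = 523973)
sqrt((1518278/594196 + 2437955/o(1091)) + k) = sqrt((1518278/594196 + 2437955/1091) + 523973) = sqrt((1518278*(1/594196) + 2437955*(1/1091)) + 523973) = sqrt((759139/297098 + 2437955/1091) + 523973) = sqrt(725139775239/324133918 + 523973) = sqrt(170562561191453/324133918) = sqrt(55285111223100409002854)/324133918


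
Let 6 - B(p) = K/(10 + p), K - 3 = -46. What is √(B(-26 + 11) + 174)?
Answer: √4285/5 ≈ 13.092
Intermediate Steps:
K = -43 (K = 3 - 46 = -43)
B(p) = 6 + 43/(10 + p) (B(p) = 6 - (-43)/(10 + p) = 6 + 43/(10 + p))
√(B(-26 + 11) + 174) = √((103 + 6*(-26 + 11))/(10 + (-26 + 11)) + 174) = √((103 + 6*(-15))/(10 - 15) + 174) = √((103 - 90)/(-5) + 174) = √(-⅕*13 + 174) = √(-13/5 + 174) = √(857/5) = √4285/5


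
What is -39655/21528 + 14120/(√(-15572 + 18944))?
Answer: -39655/21528 + 7060*√843/843 ≈ 241.32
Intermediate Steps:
-39655/21528 + 14120/(√(-15572 + 18944)) = -39655*1/21528 + 14120/(√3372) = -39655/21528 + 14120/((2*√843)) = -39655/21528 + 14120*(√843/1686) = -39655/21528 + 7060*√843/843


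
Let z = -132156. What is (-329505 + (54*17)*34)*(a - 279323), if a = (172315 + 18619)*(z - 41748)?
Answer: 9904659674820087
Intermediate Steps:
a = -33204186336 (a = (172315 + 18619)*(-132156 - 41748) = 190934*(-173904) = -33204186336)
(-329505 + (54*17)*34)*(a - 279323) = (-329505 + (54*17)*34)*(-33204186336 - 279323) = (-329505 + 918*34)*(-33204465659) = (-329505 + 31212)*(-33204465659) = -298293*(-33204465659) = 9904659674820087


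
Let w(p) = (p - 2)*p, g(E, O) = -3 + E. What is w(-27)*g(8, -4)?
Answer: 3915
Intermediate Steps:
w(p) = p*(-2 + p) (w(p) = (-2 + p)*p = p*(-2 + p))
w(-27)*g(8, -4) = (-27*(-2 - 27))*(-3 + 8) = -27*(-29)*5 = 783*5 = 3915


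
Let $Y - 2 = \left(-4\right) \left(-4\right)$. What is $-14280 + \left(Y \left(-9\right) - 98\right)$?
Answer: $-14540$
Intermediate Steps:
$Y = 18$ ($Y = 2 - -16 = 2 + 16 = 18$)
$-14280 + \left(Y \left(-9\right) - 98\right) = -14280 + \left(18 \left(-9\right) - 98\right) = -14280 - 260 = -14540$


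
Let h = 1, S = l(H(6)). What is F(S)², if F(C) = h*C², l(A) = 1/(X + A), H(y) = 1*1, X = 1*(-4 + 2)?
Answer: 1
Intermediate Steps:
X = -2 (X = 1*(-2) = -2)
H(y) = 1
l(A) = 1/(-2 + A)
S = -1 (S = 1/(-2 + 1) = 1/(-1) = -1)
F(C) = C² (F(C) = 1*C² = C²)
F(S)² = ((-1)²)² = 1² = 1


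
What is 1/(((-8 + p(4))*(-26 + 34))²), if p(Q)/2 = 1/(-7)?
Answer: 49/215296 ≈ 0.00022759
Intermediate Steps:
p(Q) = -2/7 (p(Q) = 2/(-7) = 2*(-⅐) = -2/7)
1/(((-8 + p(4))*(-26 + 34))²) = 1/(((-8 - 2/7)*(-26 + 34))²) = 1/((-58/7*8)²) = 1/((-464/7)²) = 1/(215296/49) = 49/215296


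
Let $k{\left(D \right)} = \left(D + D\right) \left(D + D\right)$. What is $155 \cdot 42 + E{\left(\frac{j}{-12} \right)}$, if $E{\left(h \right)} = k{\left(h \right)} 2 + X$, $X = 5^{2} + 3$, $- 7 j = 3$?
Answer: $\frac{640725}{98} \approx 6538.0$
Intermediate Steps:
$j = - \frac{3}{7}$ ($j = \left(- \frac{1}{7}\right) 3 = - \frac{3}{7} \approx -0.42857$)
$k{\left(D \right)} = 4 D^{2}$ ($k{\left(D \right)} = 2 D 2 D = 4 D^{2}$)
$X = 28$ ($X = 25 + 3 = 28$)
$E{\left(h \right)} = 28 + 8 h^{2}$ ($E{\left(h \right)} = 4 h^{2} \cdot 2 + 28 = 8 h^{2} + 28 = 28 + 8 h^{2}$)
$155 \cdot 42 + E{\left(\frac{j}{-12} \right)} = 155 \cdot 42 + \left(28 + 8 \left(- \frac{3}{7 \left(-12\right)}\right)^{2}\right) = 6510 + \left(28 + 8 \left(\left(- \frac{3}{7}\right) \left(- \frac{1}{12}\right)\right)^{2}\right) = 6510 + \left(28 + \frac{8}{784}\right) = 6510 + \left(28 + 8 \cdot \frac{1}{784}\right) = 6510 + \left(28 + \frac{1}{98}\right) = 6510 + \frac{2745}{98} = \frac{640725}{98}$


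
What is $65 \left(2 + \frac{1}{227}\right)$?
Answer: $\frac{29575}{227} \approx 130.29$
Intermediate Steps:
$65 \left(2 + \frac{1}{227}\right) = 65 \cdot \frac{455}{227} = \frac{29575}{227}$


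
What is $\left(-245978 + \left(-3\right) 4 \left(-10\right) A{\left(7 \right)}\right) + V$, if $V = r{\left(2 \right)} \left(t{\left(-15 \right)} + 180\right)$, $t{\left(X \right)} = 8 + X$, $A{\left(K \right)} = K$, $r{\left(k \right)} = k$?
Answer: $-244792$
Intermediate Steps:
$V = 346$ ($V = 2 \left(\left(8 - 15\right) + 180\right) = 2 \left(-7 + 180\right) = 2 \cdot 173 = 346$)
$\left(-245978 + \left(-3\right) 4 \left(-10\right) A{\left(7 \right)}\right) + V = \left(-245978 + \left(-3\right) 4 \left(-10\right) 7\right) + 346 = \left(-245978 + \left(-12\right) \left(-10\right) 7\right) + 346 = \left(-245978 + 120 \cdot 7\right) + 346 = \left(-245978 + 840\right) + 346 = -245138 + 346 = -244792$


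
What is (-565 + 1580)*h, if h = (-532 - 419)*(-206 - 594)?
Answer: 772212000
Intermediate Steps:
h = 760800 (h = -951*(-800) = 760800)
(-565 + 1580)*h = (-565 + 1580)*760800 = 1015*760800 = 772212000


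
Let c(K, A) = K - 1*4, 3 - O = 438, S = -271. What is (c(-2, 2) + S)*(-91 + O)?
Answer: 145702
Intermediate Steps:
O = -435 (O = 3 - 1*438 = 3 - 438 = -435)
c(K, A) = -4 + K (c(K, A) = K - 4 = -4 + K)
(c(-2, 2) + S)*(-91 + O) = ((-4 - 2) - 271)*(-91 - 435) = (-6 - 271)*(-526) = -277*(-526) = 145702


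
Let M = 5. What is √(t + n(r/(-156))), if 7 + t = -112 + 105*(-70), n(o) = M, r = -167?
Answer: 2*I*√1866 ≈ 86.394*I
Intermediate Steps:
n(o) = 5
t = -7469 (t = -7 + (-112 + 105*(-70)) = -7 + (-112 - 7350) = -7 - 7462 = -7469)
√(t + n(r/(-156))) = √(-7469 + 5) = √(-7464) = 2*I*√1866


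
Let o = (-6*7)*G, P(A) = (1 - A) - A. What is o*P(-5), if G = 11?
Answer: -5082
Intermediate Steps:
P(A) = 1 - 2*A
o = -462 (o = -6*7*11 = -42*11 = -462)
o*P(-5) = -462*(1 - 2*(-5)) = -462*(1 + 10) = -462*11 = -5082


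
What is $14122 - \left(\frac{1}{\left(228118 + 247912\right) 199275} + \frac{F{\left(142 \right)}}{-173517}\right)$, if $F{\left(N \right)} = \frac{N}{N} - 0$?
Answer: $\frac{77482589068171148411}{5486658337101750} \approx 14122.0$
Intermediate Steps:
$F{\left(N \right)} = 1$ ($F{\left(N \right)} = 1 + 0 = 1$)
$14122 - \left(\frac{1}{\left(228118 + 247912\right) 199275} + \frac{F{\left(142 \right)}}{-173517}\right) = 14122 - \left(\frac{1}{\left(228118 + 247912\right) 199275} + 1 \frac{1}{-173517}\right) = 14122 - \left(\frac{1}{476030} \cdot \frac{1}{199275} + 1 \left(- \frac{1}{173517}\right)\right) = 14122 - \left(\frac{1}{476030} \cdot \frac{1}{199275} - \frac{1}{173517}\right) = 14122 - \left(\frac{1}{94860878250} - \frac{1}{173517}\right) = 14122 - - \frac{31620234911}{5486658337101750} = 14122 + \frac{31620234911}{5486658337101750} = \frac{77482589068171148411}{5486658337101750}$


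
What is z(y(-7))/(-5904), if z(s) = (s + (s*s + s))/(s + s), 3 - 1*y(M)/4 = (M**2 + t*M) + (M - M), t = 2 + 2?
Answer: 35/5904 ≈ 0.0059282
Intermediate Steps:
t = 4
y(M) = 12 - 16*M - 4*M**2 (y(M) = 12 - 4*((M**2 + 4*M) + (M - M)) = 12 - 4*((M**2 + 4*M) + 0) = 12 - 4*(M**2 + 4*M) = 12 + (-16*M - 4*M**2) = 12 - 16*M - 4*M**2)
z(s) = (s**2 + 2*s)/(2*s) (z(s) = (s + (s**2 + s))/((2*s)) = (s + (s + s**2))*(1/(2*s)) = (s**2 + 2*s)*(1/(2*s)) = (s**2 + 2*s)/(2*s))
z(y(-7))/(-5904) = (1 + (12 - 16*(-7) - 4*(-7)**2)/2)/(-5904) = (1 + (12 + 112 - 4*49)/2)*(-1/5904) = (1 + (12 + 112 - 196)/2)*(-1/5904) = (1 + (1/2)*(-72))*(-1/5904) = (1 - 36)*(-1/5904) = -35*(-1/5904) = 35/5904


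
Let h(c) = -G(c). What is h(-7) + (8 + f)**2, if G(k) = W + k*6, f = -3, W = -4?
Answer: 71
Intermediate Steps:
G(k) = -4 + 6*k (G(k) = -4 + k*6 = -4 + 6*k)
h(c) = 4 - 6*c (h(c) = -(-4 + 6*c) = 4 - 6*c)
h(-7) + (8 + f)**2 = (4 - 6*(-7)) + (8 - 3)**2 = (4 + 42) + 5**2 = 46 + 25 = 71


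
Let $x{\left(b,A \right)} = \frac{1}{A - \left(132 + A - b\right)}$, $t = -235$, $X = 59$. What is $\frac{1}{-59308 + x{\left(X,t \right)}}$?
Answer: $- \frac{73}{4329485} \approx -1.6861 \cdot 10^{-5}$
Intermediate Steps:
$x{\left(b,A \right)} = \frac{1}{-132 + b}$ ($x{\left(b,A \right)} = \frac{1}{A - \left(132 + A - b\right)} = \frac{1}{-132 + b}$)
$\frac{1}{-59308 + x{\left(X,t \right)}} = \frac{1}{-59308 + \frac{1}{-132 + 59}} = \frac{1}{-59308 + \frac{1}{-73}} = \frac{1}{-59308 - \frac{1}{73}} = \frac{1}{- \frac{4329485}{73}} = - \frac{73}{4329485}$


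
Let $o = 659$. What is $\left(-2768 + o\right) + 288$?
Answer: $-1821$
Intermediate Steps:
$\left(-2768 + o\right) + 288 = \left(-2768 + 659\right) + 288 = -2109 + 288 = -1821$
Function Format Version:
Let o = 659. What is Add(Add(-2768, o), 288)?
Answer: -1821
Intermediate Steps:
Add(Add(-2768, o), 288) = Add(Add(-2768, 659), 288) = Add(-2109, 288) = -1821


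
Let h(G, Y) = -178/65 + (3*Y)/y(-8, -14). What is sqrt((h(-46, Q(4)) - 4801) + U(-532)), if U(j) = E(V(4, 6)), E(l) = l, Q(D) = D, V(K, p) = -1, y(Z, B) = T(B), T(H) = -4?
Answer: I*sqrt(20312695)/65 ≈ 69.338*I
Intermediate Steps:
y(Z, B) = -4
U(j) = -1
h(G, Y) = -178/65 - 3*Y/4 (h(G, Y) = -178/65 + (3*Y)/(-4) = -178*1/65 + (3*Y)*(-1/4) = -178/65 - 3*Y/4)
sqrt((h(-46, Q(4)) - 4801) + U(-532)) = sqrt(((-178/65 - 3/4*4) - 4801) - 1) = sqrt(((-178/65 - 3) - 4801) - 1) = sqrt((-373/65 - 4801) - 1) = sqrt(-312438/65 - 1) = sqrt(-312503/65) = I*sqrt(20312695)/65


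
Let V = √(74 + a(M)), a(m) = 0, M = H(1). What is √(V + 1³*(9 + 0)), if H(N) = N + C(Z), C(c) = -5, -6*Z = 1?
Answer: √(9 + √74) ≈ 4.1955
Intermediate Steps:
Z = -⅙ (Z = -⅙*1 = -⅙ ≈ -0.16667)
H(N) = -5 + N (H(N) = N - 5 = -5 + N)
M = -4 (M = -5 + 1 = -4)
V = √74 (V = √(74 + 0) = √74 ≈ 8.6023)
√(V + 1³*(9 + 0)) = √(√74 + 1³*(9 + 0)) = √(√74 + 1*9) = √(√74 + 9) = √(9 + √74)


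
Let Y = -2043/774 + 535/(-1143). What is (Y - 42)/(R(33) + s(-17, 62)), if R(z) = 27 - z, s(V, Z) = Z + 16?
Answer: -4433987/7077456 ≈ -0.62649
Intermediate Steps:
s(V, Z) = 16 + Z
Y = -305471/98298 (Y = -2043*1/774 + 535*(-1/1143) = -227/86 - 535/1143 = -305471/98298 ≈ -3.1076)
(Y - 42)/(R(33) + s(-17, 62)) = (-305471/98298 - 42)/((27 - 1*33) + (16 + 62)) = -4433987/(98298*((27 - 33) + 78)) = -4433987/(98298*(-6 + 78)) = -4433987/98298/72 = -4433987/98298*1/72 = -4433987/7077456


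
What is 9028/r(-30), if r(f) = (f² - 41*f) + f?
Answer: 2257/525 ≈ 4.2990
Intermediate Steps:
r(f) = f² - 40*f
9028/r(-30) = 9028/((-30*(-40 - 30))) = 9028/((-30*(-70))) = 9028/2100 = 9028*(1/2100) = 2257/525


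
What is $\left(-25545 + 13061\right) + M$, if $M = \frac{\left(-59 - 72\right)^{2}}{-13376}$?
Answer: $- \frac{167003145}{13376} \approx -12485.0$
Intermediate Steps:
$M = - \frac{17161}{13376}$ ($M = \left(-131\right)^{2} \left(- \frac{1}{13376}\right) = 17161 \left(- \frac{1}{13376}\right) = - \frac{17161}{13376} \approx -1.283$)
$\left(-25545 + 13061\right) + M = \left(-25545 + 13061\right) - \frac{17161}{13376} = -12484 - \frac{17161}{13376} = - \frac{167003145}{13376}$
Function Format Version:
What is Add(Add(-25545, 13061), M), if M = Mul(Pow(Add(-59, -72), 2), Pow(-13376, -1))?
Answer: Rational(-167003145, 13376) ≈ -12485.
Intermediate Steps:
M = Rational(-17161, 13376) (M = Mul(Pow(-131, 2), Rational(-1, 13376)) = Mul(17161, Rational(-1, 13376)) = Rational(-17161, 13376) ≈ -1.2830)
Add(Add(-25545, 13061), M) = Add(Add(-25545, 13061), Rational(-17161, 13376)) = Add(-12484, Rational(-17161, 13376)) = Rational(-167003145, 13376)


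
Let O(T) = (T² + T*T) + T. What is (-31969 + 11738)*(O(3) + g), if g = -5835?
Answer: 117623034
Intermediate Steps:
O(T) = T + 2*T² (O(T) = (T² + T²) + T = 2*T² + T = T + 2*T²)
(-31969 + 11738)*(O(3) + g) = (-31969 + 11738)*(3*(1 + 2*3) - 5835) = -20231*(3*(1 + 6) - 5835) = -20231*(3*7 - 5835) = -20231*(21 - 5835) = -20231*(-5814) = 117623034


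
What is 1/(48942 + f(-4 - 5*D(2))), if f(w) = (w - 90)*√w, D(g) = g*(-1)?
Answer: 2719/133070946 + 7*√6/199606419 ≈ 2.0519e-5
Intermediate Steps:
D(g) = -g
f(w) = √w*(-90 + w) (f(w) = (-90 + w)*√w = √w*(-90 + w))
1/(48942 + f(-4 - 5*D(2))) = 1/(48942 + √(-4 - (-5)*2)*(-90 + (-4 - (-5)*2))) = 1/(48942 + √(-4 - 5*(-2))*(-90 + (-4 - 5*(-2)))) = 1/(48942 + √(-4 + 10)*(-90 + (-4 + 10))) = 1/(48942 + √6*(-90 + 6)) = 1/(48942 + √6*(-84)) = 1/(48942 - 84*√6)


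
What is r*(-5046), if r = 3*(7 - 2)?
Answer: -75690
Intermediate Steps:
r = 15 (r = 3*5 = 15)
r*(-5046) = 15*(-5046) = -75690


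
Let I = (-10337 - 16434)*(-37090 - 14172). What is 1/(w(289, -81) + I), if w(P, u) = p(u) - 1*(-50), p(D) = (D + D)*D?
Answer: 1/1372348174 ≈ 7.2868e-10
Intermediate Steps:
p(D) = 2*D² (p(D) = (2*D)*D = 2*D²)
w(P, u) = 50 + 2*u² (w(P, u) = 2*u² - 1*(-50) = 2*u² + 50 = 50 + 2*u²)
I = 1372335002 (I = -26771*(-51262) = 1372335002)
1/(w(289, -81) + I) = 1/((50 + 2*(-81)²) + 1372335002) = 1/((50 + 2*6561) + 1372335002) = 1/((50 + 13122) + 1372335002) = 1/(13172 + 1372335002) = 1/1372348174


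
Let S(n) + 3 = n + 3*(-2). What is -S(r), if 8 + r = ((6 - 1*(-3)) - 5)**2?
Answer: 1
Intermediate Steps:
r = 8 (r = -8 + ((6 - 1*(-3)) - 5)**2 = -8 + ((6 + 3) - 5)**2 = -8 + (9 - 5)**2 = -8 + 4**2 = -8 + 16 = 8)
S(n) = -9 + n (S(n) = -3 + (n + 3*(-2)) = -3 + (n - 6) = -3 + (-6 + n) = -9 + n)
-S(r) = -(-9 + 8) = -1*(-1) = 1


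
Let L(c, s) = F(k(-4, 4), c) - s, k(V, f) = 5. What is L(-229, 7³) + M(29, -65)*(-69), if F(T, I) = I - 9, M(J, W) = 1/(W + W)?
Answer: -75461/130 ≈ -580.47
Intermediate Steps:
M(J, W) = 1/(2*W)
F(T, I) = -9 + I
L(c, s) = -9 + c - s (L(c, s) = (-9 + c) - s = -9 + c - s)
L(-229, 7³) + M(29, -65)*(-69) = (-9 - 229 - 1*7³) + ((½)/(-65))*(-69) = (-9 - 229 - 1*343) + ((½)*(-1/65))*(-69) = (-9 - 229 - 343) - 1/130*(-69) = -581 + 69/130 = -75461/130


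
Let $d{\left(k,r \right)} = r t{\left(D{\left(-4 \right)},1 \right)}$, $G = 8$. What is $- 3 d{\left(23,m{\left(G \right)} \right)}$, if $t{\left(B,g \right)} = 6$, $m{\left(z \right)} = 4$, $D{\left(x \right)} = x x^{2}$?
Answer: $-72$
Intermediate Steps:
$D{\left(x \right)} = x^{3}$
$d{\left(k,r \right)} = 6 r$ ($d{\left(k,r \right)} = r 6 = 6 r$)
$- 3 d{\left(23,m{\left(G \right)} \right)} = - 3 \cdot 6 \cdot 4 = \left(-3\right) 24 = -72$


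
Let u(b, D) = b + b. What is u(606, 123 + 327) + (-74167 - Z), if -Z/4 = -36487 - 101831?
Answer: -626227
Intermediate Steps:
u(b, D) = 2*b
Z = 553272 (Z = -4*(-36487 - 101831) = -4*(-138318) = 553272)
u(606, 123 + 327) + (-74167 - Z) = 2*606 + (-74167 - 1*553272) = 1212 + (-74167 - 553272) = 1212 - 627439 = -626227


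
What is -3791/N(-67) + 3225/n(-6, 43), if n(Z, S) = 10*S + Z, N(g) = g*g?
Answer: 12869641/1903336 ≈ 6.7616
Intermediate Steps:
N(g) = g²
n(Z, S) = Z + 10*S
-3791/N(-67) + 3225/n(-6, 43) = -3791/((-67)²) + 3225/(-6 + 10*43) = -3791/4489 + 3225/(-6 + 430) = -3791*1/4489 + 3225/424 = -3791/4489 + 3225*(1/424) = -3791/4489 + 3225/424 = 12869641/1903336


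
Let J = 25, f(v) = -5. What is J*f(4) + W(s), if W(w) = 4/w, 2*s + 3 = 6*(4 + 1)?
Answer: -3367/27 ≈ -124.70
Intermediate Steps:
s = 27/2 (s = -3/2 + (6*(4 + 1))/2 = -3/2 + (6*5)/2 = -3/2 + (½)*30 = -3/2 + 15 = 27/2 ≈ 13.500)
J*f(4) + W(s) = 25*(-5) + 4/(27/2) = -125 + 4*(2/27) = -125 + 8/27 = -3367/27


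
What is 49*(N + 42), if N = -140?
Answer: -4802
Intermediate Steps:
49*(N + 42) = 49*(-140 + 42) = 49*(-98) = -4802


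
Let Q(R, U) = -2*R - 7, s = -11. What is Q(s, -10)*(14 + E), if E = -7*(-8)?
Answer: 1050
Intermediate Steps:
Q(R, U) = -7 - 2*R
E = 56
Q(s, -10)*(14 + E) = (-7 - 2*(-11))*(14 + 56) = (-7 + 22)*70 = 15*70 = 1050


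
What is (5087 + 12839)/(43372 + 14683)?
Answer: 17926/58055 ≈ 0.30878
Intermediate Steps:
(5087 + 12839)/(43372 + 14683) = 17926/58055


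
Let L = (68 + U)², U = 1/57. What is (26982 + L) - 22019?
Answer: 31155916/3249 ≈ 9589.4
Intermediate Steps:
U = 1/57 ≈ 0.017544
L = 15031129/3249 (L = (68 + 1/57)² = (3877/57)² = 15031129/3249 ≈ 4626.4)
(26982 + L) - 22019 = (26982 + 15031129/3249) - 22019 = 102695647/3249 - 22019 = 31155916/3249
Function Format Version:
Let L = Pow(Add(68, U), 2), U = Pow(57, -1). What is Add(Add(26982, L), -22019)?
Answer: Rational(31155916, 3249) ≈ 9589.4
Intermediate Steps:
U = Rational(1, 57) ≈ 0.017544
L = Rational(15031129, 3249) (L = Pow(Add(68, Rational(1, 57)), 2) = Pow(Rational(3877, 57), 2) = Rational(15031129, 3249) ≈ 4626.4)
Add(Add(26982, L), -22019) = Add(Add(26982, Rational(15031129, 3249)), -22019) = Add(Rational(102695647, 3249), -22019) = Rational(31155916, 3249)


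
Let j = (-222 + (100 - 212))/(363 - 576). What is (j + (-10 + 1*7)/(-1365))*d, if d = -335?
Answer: -10196261/19383 ≈ -526.04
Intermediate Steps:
j = 334/213 (j = (-222 - 112)/(-213) = -334*(-1/213) = 334/213 ≈ 1.5681)
(j + (-10 + 1*7)/(-1365))*d = (334/213 + (-10 + 1*7)/(-1365))*(-335) = (334/213 + (-10 + 7)*(-1/1365))*(-335) = (334/213 - 3*(-1/1365))*(-335) = (334/213 + 1/455)*(-335) = (152183/96915)*(-335) = -10196261/19383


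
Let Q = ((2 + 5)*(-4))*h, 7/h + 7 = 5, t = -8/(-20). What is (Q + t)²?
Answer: 242064/25 ≈ 9682.6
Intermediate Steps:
t = ⅖ (t = -8*(-1/20) = ⅖ ≈ 0.40000)
h = -7/2 (h = 7/(-7 + 5) = 7/(-2) = 7*(-½) = -7/2 ≈ -3.5000)
Q = 98 (Q = ((2 + 5)*(-4))*(-7/2) = (7*(-4))*(-7/2) = -28*(-7/2) = 98)
(Q + t)² = (98 + ⅖)² = (492/5)² = 242064/25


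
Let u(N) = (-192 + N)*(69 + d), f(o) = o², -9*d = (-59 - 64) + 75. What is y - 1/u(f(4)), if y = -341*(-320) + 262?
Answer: 4293024739/39248 ≈ 1.0938e+5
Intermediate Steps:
d = 16/3 (d = -((-59 - 64) + 75)/9 = -(-123 + 75)/9 = -⅑*(-48) = 16/3 ≈ 5.3333)
u(N) = -14272 + 223*N/3 (u(N) = (-192 + N)*(69 + 16/3) = (-192 + N)*(223/3) = -14272 + 223*N/3)
y = 109382 (y = 109120 + 262 = 109382)
y - 1/u(f(4)) = 109382 - 1/(-14272 + (223/3)*4²) = 109382 - 1/(-14272 + (223/3)*16) = 109382 - 1/(-14272 + 3568/3) = 109382 - 1/(-39248/3) = 109382 - 1*(-3/39248) = 109382 + 3/39248 = 4293024739/39248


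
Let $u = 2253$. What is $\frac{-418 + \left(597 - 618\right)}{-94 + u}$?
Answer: $- \frac{439}{2159} \approx -0.20333$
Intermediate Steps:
$\frac{-418 + \left(597 - 618\right)}{-94 + u} = \frac{-418 + \left(597 - 618\right)}{-94 + 2253} = \frac{-418 + \left(597 - 618\right)}{2159} = \left(-418 - 21\right) \frac{1}{2159} = \left(-439\right) \frac{1}{2159} = - \frac{439}{2159}$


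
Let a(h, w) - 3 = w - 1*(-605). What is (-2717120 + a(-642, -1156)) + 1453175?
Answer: -1264493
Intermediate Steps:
a(h, w) = 608 + w (a(h, w) = 3 + (w - 1*(-605)) = 3 + (w + 605) = 3 + (605 + w) = 608 + w)
(-2717120 + a(-642, -1156)) + 1453175 = (-2717120 + (608 - 1156)) + 1453175 = (-2717120 - 548) + 1453175 = -2717668 + 1453175 = -1264493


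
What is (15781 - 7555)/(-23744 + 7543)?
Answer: -8226/16201 ≈ -0.50775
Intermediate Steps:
(15781 - 7555)/(-23744 + 7543) = 8226/(-16201) = 8226*(-1/16201) = -8226/16201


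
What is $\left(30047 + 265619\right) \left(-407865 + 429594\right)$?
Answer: $6424526514$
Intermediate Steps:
$\left(30047 + 265619\right) \left(-407865 + 429594\right) = 295666 \cdot 21729 = 6424526514$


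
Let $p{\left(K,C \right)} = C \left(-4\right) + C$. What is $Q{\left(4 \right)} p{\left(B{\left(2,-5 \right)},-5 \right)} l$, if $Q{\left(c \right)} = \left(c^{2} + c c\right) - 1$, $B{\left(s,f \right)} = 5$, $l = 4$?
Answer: $1860$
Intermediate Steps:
$Q{\left(c \right)} = -1 + 2 c^{2}$ ($Q{\left(c \right)} = \left(c^{2} + c^{2}\right) - 1 = 2 c^{2} - 1 = -1 + 2 c^{2}$)
$p{\left(K,C \right)} = - 3 C$ ($p{\left(K,C \right)} = - 4 C + C = - 3 C$)
$Q{\left(4 \right)} p{\left(B{\left(2,-5 \right)},-5 \right)} l = \left(-1 + 2 \cdot 4^{2}\right) \left(\left(-3\right) \left(-5\right)\right) 4 = \left(-1 + 2 \cdot 16\right) 15 \cdot 4 = \left(-1 + 32\right) 15 \cdot 4 = 31 \cdot 15 \cdot 4 = 465 \cdot 4 = 1860$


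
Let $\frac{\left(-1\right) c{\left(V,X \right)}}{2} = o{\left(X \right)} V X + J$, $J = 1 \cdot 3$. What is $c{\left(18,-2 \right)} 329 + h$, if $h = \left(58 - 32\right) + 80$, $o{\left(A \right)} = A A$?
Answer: $92884$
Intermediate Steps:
$o{\left(A \right)} = A^{2}$
$J = 3$
$c{\left(V,X \right)} = -6 - 2 V X^{3}$ ($c{\left(V,X \right)} = - 2 \left(X^{2} V X + 3\right) = - 2 \left(V X^{2} X + 3\right) = - 2 \left(V X^{3} + 3\right) = - 2 \left(3 + V X^{3}\right) = -6 - 2 V X^{3}$)
$h = 106$ ($h = 26 + 80 = 106$)
$c{\left(18,-2 \right)} 329 + h = \left(-6 - 36 \left(-2\right)^{3}\right) 329 + 106 = \left(-6 - 36 \left(-8\right)\right) 329 + 106 = \left(-6 + 288\right) 329 + 106 = 282 \cdot 329 + 106 = 92778 + 106 = 92884$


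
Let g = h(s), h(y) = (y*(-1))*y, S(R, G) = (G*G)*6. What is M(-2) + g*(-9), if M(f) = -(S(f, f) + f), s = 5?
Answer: 203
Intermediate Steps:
S(R, G) = 6*G² (S(R, G) = G²*6 = 6*G²)
M(f) = -f - 6*f² (M(f) = -(6*f² + f) = -(f + 6*f²) = -f - 6*f²)
h(y) = -y² (h(y) = (-y)*y = -y²)
g = -25 (g = -1*5² = -1*25 = -25)
M(-2) + g*(-9) = -2*(-1 - 6*(-2)) - 25*(-9) = -2*(-1 + 12) + 225 = -2*11 + 225 = -22 + 225 = 203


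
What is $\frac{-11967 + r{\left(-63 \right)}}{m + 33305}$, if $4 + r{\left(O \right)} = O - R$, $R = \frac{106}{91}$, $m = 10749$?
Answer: $- \frac{547600}{2004457} \approx -0.27319$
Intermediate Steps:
$R = \frac{106}{91}$ ($R = 106 \cdot \frac{1}{91} = \frac{106}{91} \approx 1.1648$)
$r{\left(O \right)} = - \frac{470}{91} + O$ ($r{\left(O \right)} = -4 + \left(O - \frac{106}{91}\right) = -4 + \left(- \frac{106}{91} + O\right) = - \frac{470}{91} + O$)
$\frac{-11967 + r{\left(-63 \right)}}{m + 33305} = \frac{-11967 - \frac{6203}{91}}{10749 + 33305} = \frac{-11967 - \frac{6203}{91}}{44054} = \left(- \frac{1095200}{91}\right) \frac{1}{44054} = - \frac{547600}{2004457}$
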